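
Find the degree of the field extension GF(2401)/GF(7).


GF(2401) = GF(7^4), so the extension degree is 4

[GF(2401)/GF(7)] = 4


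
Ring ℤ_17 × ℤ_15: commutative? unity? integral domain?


Direct product ring; commutative with unity (1,1); but (1,0)·(0,1) = (0,0) gives zero divisors, so not an integral domain
Commutative: Yes
Integral domain: No
Has unity: Yes

ℤ_17 × ℤ_15: Commutative=Yes, Unity=Yes


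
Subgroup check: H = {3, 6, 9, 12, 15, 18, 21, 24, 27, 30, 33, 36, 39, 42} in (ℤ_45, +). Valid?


Subgroup test for H = {3, 6, 9, 12, 15, 18, 21, 24, 27, 30, 33, 36, 39, 42} in (ℤ_45, +):
(1) 0 ∈ H? No
(2) Closure: for all a,b ∈ H, (a+b) mod 45 ∈ H? No  [counterexample: 3 + 42 = 0 ∉ H]
(3) Inverses: for all a ∈ H, -a mod 45 ∈ H? Yes

No, H is not a subgroup of ℤ_45


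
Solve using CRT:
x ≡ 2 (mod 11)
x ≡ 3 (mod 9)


m₁ = 11, m₂ = 9, gcd = 1, so CRT applies. M = m₁·m₂ = 99
Let M₁ = M/m₁ = 9, M₂ = M/m₂ = 11
Find y₁ ≡ M₁⁻¹ (mod m₁): 9⁻¹ ≡ 5 (mod 11)
Find y₂ ≡ M₂⁻¹ (mod m₂): 11⁻¹ ≡ 5 (mod 9)
x = a₁·M₁·y₁ + a₂·M₂·y₂ = 2·9·5 + 3·11·5 = 255
Reduce mod 99: x ≡ 57
Check: 57 mod 11 = 2 ✓, 57 mod 9 = 3 ✓

x ≡ 57 (mod 99)


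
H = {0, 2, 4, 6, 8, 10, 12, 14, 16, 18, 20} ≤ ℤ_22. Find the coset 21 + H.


21 + H = {21 + h (mod 22) : h ∈ H}
21+0=21, 21+2=1, 21+4=3, 21+6=5, 21+8=7, 21+10=9, 21+12=11, 21+14=13, 21+16=15, 21+18=17, 21+20=19
21 + H = {1, 3, 5, 7, 9, 11, 13, 15, 17, 19, 21} = 1 + H

21 + H = {1, 3, 5, 7, 9, 11, 13, 15, 17, 19, 21}


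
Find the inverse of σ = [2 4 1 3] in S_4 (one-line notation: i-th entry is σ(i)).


To find σ⁻¹, swap domain and range:
σ(1) = 2 → σ⁻¹(2) = 1
σ(2) = 4 → σ⁻¹(4) = 2
σ(3) = 1 → σ⁻¹(1) = 3
σ(4) = 3 → σ⁻¹(3) = 4

σ⁻¹ = [3 1 4 2]


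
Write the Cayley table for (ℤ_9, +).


Elements: {0, 1, 2, 3, 4, 5, 6, 7, 8}
Operation: addition mod 9
Entry (a, b) = (a + b) mod 9

Cayley table:
  | 0 | 1 | 2 | 3 | 4 | 5 | 6 | 7 | 8
0 | 0 | 1 | 2 | 3 | 4 | 5 | 6 | 7 | 8
1 | 1 | 2 | 3 | 4 | 5 | 6 | 7 | 8 | 0
2 | 2 | 3 | 4 | 5 | 6 | 7 | 8 | 0 | 1
3 | 3 | 4 | 5 | 6 | 7 | 8 | 0 | 1 | 2
4 | 4 | 5 | 6 | 7 | 8 | 0 | 1 | 2 | 3
5 | 5 | 6 | 7 | 8 | 0 | 1 | 2 | 3 | 4
6 | 6 | 7 | 8 | 0 | 1 | 2 | 3 | 4 | 5
7 | 7 | 8 | 0 | 1 | 2 | 3 | 4 | 5 | 6
8 | 8 | 0 | 1 | 2 | 3 | 4 | 5 | 6 | 7


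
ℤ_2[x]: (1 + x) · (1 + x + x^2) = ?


Expand and collect like terms; reduce coefficients mod 2:
x^0: 1·1 = 1 ≡ 1 (mod 2)
x^1: 1·1 + 1·1 = 2 ≡ 0 (mod 2)
x^2: 1·1 + 1·1 = 2 ≡ 0 (mod 2)
x^3: 1·1 = 1 ≡ 1 (mod 2)
Result: 1 + x^3

f · g = 1 + x^3


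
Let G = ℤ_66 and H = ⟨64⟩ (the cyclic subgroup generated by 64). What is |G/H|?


|⟨64⟩| = n / gcd(64, 66) = 66 / 2 = 33
H is normal (ℤ_66 is abelian).
|G/H| = |G| / |H| = 66 / 33 = 2

|G/H| = 2


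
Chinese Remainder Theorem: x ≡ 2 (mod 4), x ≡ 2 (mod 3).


m₁ = 4, m₂ = 3, gcd = 1, so CRT applies. M = m₁·m₂ = 12
Let M₁ = M/m₁ = 3, M₂ = M/m₂ = 4
Find y₁ ≡ M₁⁻¹ (mod m₁): 3⁻¹ ≡ 3 (mod 4)
Find y₂ ≡ M₂⁻¹ (mod m₂): 4⁻¹ ≡ 1 (mod 3)
x = a₁·M₁·y₁ + a₂·M₂·y₂ = 2·3·3 + 2·4·1 = 26
Reduce mod 12: x ≡ 2
Check: 2 mod 4 = 2 ✓, 2 mod 3 = 2 ✓

x ≡ 2 (mod 12)


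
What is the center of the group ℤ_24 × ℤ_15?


Z(G) = {g ∈ G | gx = xg for all x ∈ G}
Direct product of abelian groups is abelian, so Z(G) = G

Z(ℤ_24 × ℤ_15) = ℤ_24 × ℤ_15


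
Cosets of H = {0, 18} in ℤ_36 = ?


H = {0, 18}, |H| = 2
Number of cosets = |G|/|H| = 36/2 = 18
0 + H = {0, 18}
1 + H = {1, 19}
2 + H = {2, 20}
3 + H = {3, 21}
4 + H = {4, 22}
5 + H = {5, 23}
6 + H = {6, 24}
7 + H = {7, 25}
8 + H = {8, 26}
9 + H = {9, 27}
10 + H = {10, 28}
11 + H = {11, 29}
12 + H = {12, 30}
13 + H = {13, 31}
14 + H = {14, 32}
15 + H = {15, 33}
16 + H = {16, 34}
17 + H = {17, 35}

Cosets: 0+H={0,18}; 1+H={1,19}; 2+H={2,20}; 3+H={3,21}; 4+H={4,22}; 5+H={5,23}; 6+H={6,24}; 7+H={7,25}; 8+H={8,26}; 9+H={9,27}; 10+H={10,28}; 11+H={11,29}; 12+H={12,30}; 13+H={13,31}; 14+H={14,32}; 15+H={15,33}; 16+H={16,34}; 17+H={17,35}


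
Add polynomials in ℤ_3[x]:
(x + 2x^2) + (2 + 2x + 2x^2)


Add coefficients mod 3:
x^0: 0 + 2 = 2 (mod 3)
x^1: 1 + 2 = 0 (mod 3)
x^2: 2 + 2 = 1 (mod 3)
Result: 2 + x^2

f + g = 2 + x^2


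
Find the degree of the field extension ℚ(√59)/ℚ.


√59 has minimal polynomial x² - 59 (irreducible over ℚ since 59 is squarefree)

[ℚ(√59)/ℚ] = 2


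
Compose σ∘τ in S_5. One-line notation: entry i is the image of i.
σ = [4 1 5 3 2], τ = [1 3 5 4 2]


σ∘τ: apply τ first, then σ
1 →τ 1 →σ 4
2 →τ 3 →σ 5
3 →τ 5 →σ 2
4 →τ 4 →σ 3
5 →τ 2 →σ 1

σ∘τ = [4 5 2 3 1]


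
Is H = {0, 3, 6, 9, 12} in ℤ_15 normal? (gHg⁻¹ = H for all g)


H = {0, 3, 6, 9, 12} in ℤ_15
ℤ_15 is abelian; every subgroup of an abelian group is normal

Yes, normal subgroup


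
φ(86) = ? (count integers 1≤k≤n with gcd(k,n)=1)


Factor n: 86 = 2 × 43
φ(n) = n · ∏(1 - 1/p) over distinct primes p | n
φ(86) = 86 · (1 - 1/2) · (1 - 1/43) = 42

φ(86) = 42


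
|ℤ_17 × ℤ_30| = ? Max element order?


|ℤ_17 × ℤ_30| = 17 × 30 = 510
Max element order = lcm(17,30) = 510
Cyclic? Yes (gcd=1)

|ℤ_17×ℤ_30| = 510, max element order = 510


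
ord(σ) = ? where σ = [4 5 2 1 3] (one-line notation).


Cycle decomposition: (1 4) (2 5 3)
Cycle lengths: 2, 3
Order = lcm(2, 3) = 6

ord(σ) = 6


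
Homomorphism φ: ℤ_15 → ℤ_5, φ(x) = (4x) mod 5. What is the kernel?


Kernel = preimage of identity
ker(φ) = {x ∈ ℤ_15 : 4x ≡ 0 (mod 5)}. Since 5 | 15, φ is well-defined. The kernel is the cyclic subgroup ⟨5⟩ of ℤ_15 (order 3), i.e. {0, 5, 10}

ker(φ) = {0, 5, 10}


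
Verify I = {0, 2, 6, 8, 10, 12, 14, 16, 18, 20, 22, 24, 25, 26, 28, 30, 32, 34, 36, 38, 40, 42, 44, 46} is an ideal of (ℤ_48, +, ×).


Check ideal conditions for I = {0, 2, 6, 8, 10, 12, 14, 16, 18, 20, 22, 24, 25, 26, 28, 30, 32, 34, 36, 38, 40, 42, 44, 46} in ℤ_48:
(1) I is an additive subgroup? No
(2) For r ∈ ℤ_48 and a ∈ I: r·a ∈ I? No  [counterexample: r=2, a=2, r·a mod 48 = 4 ∉ I]

No, I is not an ideal of ℤ_48


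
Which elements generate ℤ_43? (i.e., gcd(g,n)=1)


g generates ℤ_n iff gcd(g,n) = 1
Prime factors of 43: 43
Generators are g ∈ {1,...,42} not divisible by any of these primes.
Generators: {1, 2, 3, 4, 5, 6, 7, 8, 9, 10, 11, 12, 13, 14, 15, 16, 17, 18, 19, 20, 21, 22, 23, 24, 25, 26, 27, 28, 29, 30, 31, 32, 33, 34, 35, 36, 37, 38, 39, 40, 41, 42}
Number of generators = φ(43) = 42

Generators of ℤ_43 = {1, 2, 3, 4, 5, 6, 7, 8, 9, 10, 11, 12, 13, 14, 15, 16, 17, 18, 19, 20, 21, 22, 23, 24, 25, 26, 27, 28, 29, 30, 31, 32, 33, 34, 35, 36, 37, 38, 39, 40, 41, 42}


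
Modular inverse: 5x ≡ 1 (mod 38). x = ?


Use the extended Euclidean algorithm to write 1 = 5·s + 38·t; then s mod 38 is the inverse.
Euclidean algorithm:
  5 = 0·38 + 5
  38 = 7·5 + 3
  5 = 1·3 + 2
  3 = 1·2 + 1
  2 = 2·1 + 0
gcd(5,38) = 1
Back-substitution gives: 5·(-15) + 38·(2) = 1
So 5⁻¹ ≡ -15 ≡ 23 (mod 38)
Check: 5 × 23 = 115 ≡ 1 (mod 38) ✓

5⁻¹ ≡ 23 (mod 38)


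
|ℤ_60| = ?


ℤ_n has n elements.

|ℤ_60| = 60


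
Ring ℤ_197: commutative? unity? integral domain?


ℤ_197 is a commutative ring with unity 1; 197 is prime, so ℤ_197 is a field (hence an integral domain)
Commutative: Yes
Integral domain: Yes
Has unity: Yes

ℤ_197: Commutative=Yes, Unity=Yes


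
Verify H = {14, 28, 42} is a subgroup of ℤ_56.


Subgroup test for H = {14, 28, 42} in (ℤ_56, +):
(1) 0 ∈ H? No
(2) Closure: for all a,b ∈ H, (a+b) mod 56 ∈ H? No  [counterexample: 14 + 42 = 0 ∉ H]
(3) Inverses: for all a ∈ H, -a mod 56 ∈ H? Yes

No, H is not a subgroup of ℤ_56


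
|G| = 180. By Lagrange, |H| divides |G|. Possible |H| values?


Lagrange's theorem: |H| divides |G|
|G| = 180
Divisors of 180: 1, 2, 3, 4, 5, 6, 9, 10, 12, 15, 18, 20, 30, 36, 45, 60, 90, 180

Possible subgroup orders: {1, 2, 3, 4, 5, 6, 9, 10, 12, 15, 18, 20, 30, 36, 45, 60, 90, 180}


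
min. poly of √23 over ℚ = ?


√23 satisfies x² - 23 = 0, irreducible over ℚ since 23 is squarefree

Minimal polynomial: x² - 23


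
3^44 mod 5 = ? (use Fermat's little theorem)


Fermat's little theorem: if p is prime and gcd(a,p)=1, then a^(p-1) ≡ 1 (mod p)
p = 5 is prime, gcd(3,5) = 1
Reduce exponent: 44 mod 4 = 0
So 3^44 ≡ 3^0 (mod 5)
3^0 = 1

3^44 ≡ 1 (mod 5)


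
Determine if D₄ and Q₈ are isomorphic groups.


Comparing D₄ and Q₈:
D₄ has 5 elements of order 2; Q₈ has only 1

No, D₄ ≇ Q₈


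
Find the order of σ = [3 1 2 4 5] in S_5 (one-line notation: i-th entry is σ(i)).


Cycle decomposition: (1 3 2)
Cycle lengths: 3
Order = lcm(3) = 3

ord(σ) = 3


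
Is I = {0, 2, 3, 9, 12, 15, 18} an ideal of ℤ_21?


Check ideal conditions for I = {0, 2, 3, 9, 12, 15, 18} in ℤ_21:
(1) I is an additive subgroup? No
(2) For r ∈ ℤ_21 and a ∈ I: r·a ∈ I? No  [counterexample: r=2, a=2, r·a mod 21 = 4 ∉ I]

No, I is not an ideal of ℤ_21


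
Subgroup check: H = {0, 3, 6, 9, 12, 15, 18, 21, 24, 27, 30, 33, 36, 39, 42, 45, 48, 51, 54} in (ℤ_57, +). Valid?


Subgroup test for H = {0, 3, 6, 9, 12, 15, 18, 21, 24, 27, 30, 33, 36, 39, 42, 45, 48, 51, 54} in (ℤ_57, +):
(1) 0 ∈ H? Yes
(2) Closure: for all a,b ∈ H, (a+b) mod 57 ∈ H? Yes
(3) Inverses: for all a ∈ H, -a mod 57 ∈ H? Yes

Yes, H is a subgroup of ℤ_57


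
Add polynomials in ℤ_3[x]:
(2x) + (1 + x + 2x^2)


Add coefficients mod 3:
x^0: 0 + 1 = 1 (mod 3)
x^1: 2 + 1 = 0 (mod 3)
x^2: 0 + 2 = 2 (mod 3)
Result: 1 + 2x^2

f + g = 1 + 2x^2


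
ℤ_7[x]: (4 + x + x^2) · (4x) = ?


Expand and collect like terms; reduce coefficients mod 7:
x^0: 4·0 = 0 ≡ 0 (mod 7)
x^1: 4·4 + 1·0 = 16 ≡ 2 (mod 7)
x^2: 1·4 + 1·0 = 4 ≡ 4 (mod 7)
x^3: 1·4 = 4 ≡ 4 (mod 7)
Result: 2x + 4x^2 + 4x^3

f · g = 2x + 4x^2 + 4x^3


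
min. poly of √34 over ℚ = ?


√34 satisfies x² - 34 = 0, irreducible over ℚ since 34 is squarefree

Minimal polynomial: x² - 34


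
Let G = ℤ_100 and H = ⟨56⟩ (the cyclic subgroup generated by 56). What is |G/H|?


|⟨56⟩| = n / gcd(56, 100) = 100 / 4 = 25
H is normal (ℤ_100 is abelian).
|G/H| = |G| / |H| = 100 / 25 = 4

|G/H| = 4


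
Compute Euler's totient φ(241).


Factor n: 241 = 241
φ(n) = n · ∏(1 - 1/p) over distinct primes p | n
φ(241) = 241 · (1 - 1/241) = 240

φ(241) = 240


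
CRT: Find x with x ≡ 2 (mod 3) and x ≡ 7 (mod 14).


m₁ = 3, m₂ = 14, gcd = 1, so CRT applies. M = m₁·m₂ = 42
Let M₁ = M/m₁ = 14, M₂ = M/m₂ = 3
Find y₁ ≡ M₁⁻¹ (mod m₁): 14⁻¹ ≡ 2 (mod 3)
Find y₂ ≡ M₂⁻¹ (mod m₂): 3⁻¹ ≡ 5 (mod 14)
x = a₁·M₁·y₁ + a₂·M₂·y₂ = 2·14·2 + 7·3·5 = 161
Reduce mod 42: x ≡ 35
Check: 35 mod 3 = 2 ✓, 35 mod 14 = 7 ✓

x ≡ 35 (mod 42)


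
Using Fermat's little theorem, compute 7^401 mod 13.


Fermat's little theorem: if p is prime and gcd(a,p)=1, then a^(p-1) ≡ 1 (mod p)
p = 13 is prime, gcd(7,13) = 1
Reduce exponent: 401 mod 12 = 5
So 7^401 ≡ 7^5 (mod 13)
7^5 mod 13 = 11

7^401 ≡ 11 (mod 13)


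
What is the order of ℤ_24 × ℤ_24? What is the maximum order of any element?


|ℤ_24 × ℤ_24| = 24 × 24 = 576
Max element order = lcm(24,24) = 24
Cyclic? No (gcd=24)

|ℤ_24×ℤ_24| = 576, max element order = 24


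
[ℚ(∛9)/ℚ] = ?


∛9 has minimal polynomial x³ - 9 (irreducible over ℚ since 9 is not a perfect cube)

[ℚ(∛9)/ℚ] = 3


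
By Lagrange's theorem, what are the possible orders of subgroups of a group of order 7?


Lagrange's theorem: |H| divides |G|
|G| = 7
Divisors of 7: 1, 7

Possible subgroup orders: {1, 7}


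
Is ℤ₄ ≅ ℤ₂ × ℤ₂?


Comparing ℤ₄ and ℤ₂ × ℤ₂:
ℤ₄ has an element of order 4; ℤ₂×ℤ₂ has exponent 2

No, ℤ₄ ≇ ℤ₂ × ℤ₂


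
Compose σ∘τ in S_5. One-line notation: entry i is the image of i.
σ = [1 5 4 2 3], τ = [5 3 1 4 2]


σ∘τ: apply τ first, then σ
1 →τ 5 →σ 3
2 →τ 3 →σ 4
3 →τ 1 →σ 1
4 →τ 4 →σ 2
5 →τ 2 →σ 5

σ∘τ = [3 4 1 2 5]


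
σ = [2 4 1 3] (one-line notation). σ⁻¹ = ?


To find σ⁻¹, swap domain and range:
σ(1) = 2 → σ⁻¹(2) = 1
σ(2) = 4 → σ⁻¹(4) = 2
σ(3) = 1 → σ⁻¹(1) = 3
σ(4) = 3 → σ⁻¹(3) = 4

σ⁻¹ = [3 1 4 2]


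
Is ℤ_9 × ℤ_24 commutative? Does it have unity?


Direct product ring; commutative with unity (1,1); but (1,0)·(0,1) = (0,0) gives zero divisors, so not an integral domain
Commutative: Yes
Integral domain: No
Has unity: Yes

ℤ_9 × ℤ_24: Commutative=Yes, Unity=Yes


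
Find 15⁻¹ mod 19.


Use the extended Euclidean algorithm to write 1 = 15·s + 19·t; then s mod 19 is the inverse.
Euclidean algorithm:
  15 = 0·19 + 15
  19 = 1·15 + 4
  15 = 3·4 + 3
  4 = 1·3 + 1
  3 = 3·1 + 0
gcd(15,19) = 1
Back-substitution gives: 15·(-5) + 19·(4) = 1
So 15⁻¹ ≡ -5 ≡ 14 (mod 19)
Check: 15 × 14 = 210 ≡ 1 (mod 19) ✓

15⁻¹ ≡ 14 (mod 19)


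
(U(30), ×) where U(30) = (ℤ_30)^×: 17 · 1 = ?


Operation: multiplication mod 30
17 · 1 = (a × b) mod 30 with a = 17, b = 1

17 · 1 = 17


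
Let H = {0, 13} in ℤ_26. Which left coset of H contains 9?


9 + H = {9 + h (mod 26) : h ∈ H}
9+0=9, 9+13=22

9 + H = {9, 22}


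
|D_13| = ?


|D_n| = 2n (n rotations and n reflections)
|D_13| = 2×13 = 26

|D_13| = 26


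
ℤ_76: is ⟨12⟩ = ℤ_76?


g generates ℤ_n iff gcd(g, n) = 1
gcd(12, 76) = 4
Since gcd = 4 ≠ 1, ⟨12⟩ has order 19 < 76, so 12 is not a generator.

No, 12 does not generate ℤ_76


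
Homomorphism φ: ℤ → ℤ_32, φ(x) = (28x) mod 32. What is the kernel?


Kernel = preimage of identity
ker(φ) = {x ∈ ℤ : 28x ≡ 0 (mod 32)}. gcd(28,32) = 4, so 28x ≡ 0 (mod 32) ⟺ x ≡ 0 (mod 32/4 = 8). Hence ker(φ) = 8ℤ

ker(φ) = 8ℤ


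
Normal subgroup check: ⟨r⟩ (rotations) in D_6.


H = ⟨r⟩ (rotations) in D_6
The rotation subgroup ⟨r⟩ has index 2 in D_6, so it is normal

Yes, normal subgroup


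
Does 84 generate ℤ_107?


g generates ℤ_n iff gcd(g, n) = 1
gcd(84, 107) = 1
Since gcd = 1, 84 is a generator.

Yes, 84 generates ℤ_107


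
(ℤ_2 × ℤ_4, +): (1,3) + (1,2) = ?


Operation: componentwise addition mod (2, 4)
(1,3) + (1,2) = ((a₁+b₁) mod 2, (a₂+b₂) mod 4) with a = (1,3), b = (1,2)

(1,3) + (1,2) = (0,1)


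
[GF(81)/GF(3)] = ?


GF(81) = GF(3^4), so the extension degree is 4

[GF(81)/GF(3)] = 4


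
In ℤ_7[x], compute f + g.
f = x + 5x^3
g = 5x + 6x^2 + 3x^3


Add coefficients mod 7:
x^0: 0 + 0 = 0 (mod 7)
x^1: 1 + 5 = 6 (mod 7)
x^2: 0 + 6 = 6 (mod 7)
x^3: 5 + 3 = 1 (mod 7)
Result: 6x + 6x^2 + x^3

f + g = 6x + 6x^2 + x^3


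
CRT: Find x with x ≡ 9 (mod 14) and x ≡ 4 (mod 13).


m₁ = 14, m₂ = 13, gcd = 1, so CRT applies. M = m₁·m₂ = 182
Let M₁ = M/m₁ = 13, M₂ = M/m₂ = 14
Find y₁ ≡ M₁⁻¹ (mod m₁): 13⁻¹ ≡ 13 (mod 14)
Find y₂ ≡ M₂⁻¹ (mod m₂): 14⁻¹ ≡ 1 (mod 13)
x = a₁·M₁·y₁ + a₂·M₂·y₂ = 9·13·13 + 4·14·1 = 1577
Reduce mod 182: x ≡ 121
Check: 121 mod 14 = 9 ✓, 121 mod 13 = 4 ✓

x ≡ 121 (mod 182)


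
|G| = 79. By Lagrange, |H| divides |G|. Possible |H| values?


Lagrange's theorem: |H| divides |G|
|G| = 79
Divisors of 79: 1, 79

Possible subgroup orders: {1, 79}


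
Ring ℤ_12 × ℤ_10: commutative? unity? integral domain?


Direct product ring; commutative with unity (1,1); but (1,0)·(0,1) = (0,0) gives zero divisors, so not an integral domain
Commutative: Yes
Integral domain: No
Has unity: Yes

ℤ_12 × ℤ_10: Commutative=Yes, Unity=Yes


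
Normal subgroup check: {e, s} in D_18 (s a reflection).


H = {e, s} in D_18 (s a reflection)
r·s·r⁻¹ = sr⁻² ≠ s for n ≥ 3, so {e, s} is not closed under conjugation

No, not a normal subgroup


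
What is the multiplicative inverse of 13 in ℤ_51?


Use the extended Euclidean algorithm to write 1 = 13·s + 51·t; then s mod 51 is the inverse.
Euclidean algorithm:
  13 = 0·51 + 13
  51 = 3·13 + 12
  13 = 1·12 + 1
  12 = 12·1 + 0
gcd(13,51) = 1
Back-substitution gives: 13·(4) + 51·(-1) = 1
So 13⁻¹ ≡ 4 ≡ 4 (mod 51)
Check: 13 × 4 = 52 ≡ 1 (mod 51) ✓

13⁻¹ ≡ 4 (mod 51)


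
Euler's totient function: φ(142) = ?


Factor n: 142 = 2 × 71
φ(n) = n · ∏(1 - 1/p) over distinct primes p | n
φ(142) = 142 · (1 - 1/2) · (1 - 1/71) = 70

φ(142) = 70


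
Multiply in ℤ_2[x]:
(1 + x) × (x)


Expand and collect like terms; reduce coefficients mod 2:
x^0: 1·0 = 0 ≡ 0 (mod 2)
x^1: 1·1 + 1·0 = 1 ≡ 1 (mod 2)
x^2: 1·1 = 1 ≡ 1 (mod 2)
Result: x + x^2

f · g = x + x^2


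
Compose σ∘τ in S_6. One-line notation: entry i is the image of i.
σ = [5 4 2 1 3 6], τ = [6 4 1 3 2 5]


σ∘τ: apply τ first, then σ
1 →τ 6 →σ 6
2 →τ 4 →σ 1
3 →τ 1 →σ 5
4 →τ 3 →σ 2
5 →τ 2 →σ 4
6 →τ 5 →σ 3

σ∘τ = [6 1 5 2 4 3]


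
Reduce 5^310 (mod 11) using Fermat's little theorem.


Fermat's little theorem: if p is prime and gcd(a,p)=1, then a^(p-1) ≡ 1 (mod p)
p = 11 is prime, gcd(5,11) = 1
Reduce exponent: 310 mod 10 = 0
So 5^310 ≡ 5^0 (mod 11)
5^0 = 1

5^310 ≡ 1 (mod 11)


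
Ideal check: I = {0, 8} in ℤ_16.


Check ideal conditions for I = {0, 8} in ℤ_16:
(1) I is an additive subgroup? Yes
(2) For r ∈ ℤ_16 and a ∈ I: r·a ∈ I? Yes

Yes, I is an ideal of ℤ_16


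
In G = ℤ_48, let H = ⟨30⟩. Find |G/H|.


|⟨30⟩| = n / gcd(30, 48) = 48 / 6 = 8
H is normal (ℤ_48 is abelian).
|G/H| = |G| / |H| = 48 / 8 = 6

|G/H| = 6


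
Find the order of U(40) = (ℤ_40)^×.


U(n) is the group of units mod n; |U(n)| = φ(n)
|U(40)| = φ(40) = 16

|U(40) = (ℤ_40)^×| = 16


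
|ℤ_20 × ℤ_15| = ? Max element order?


|ℤ_20 × ℤ_15| = 20 × 15 = 300
Max element order = lcm(20,15) = 60
Cyclic? No (gcd=5)

|ℤ_20×ℤ_15| = 300, max element order = 60


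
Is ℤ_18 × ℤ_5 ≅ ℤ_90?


Comparing ℤ_18 × ℤ_5 and ℤ_90:
gcd(18,5) = 1, so ℤ_18 × ℤ_5 ≅ ℤ_90 (CRT)

Yes, ℤ_18 × ℤ_5 ≅ ℤ_90


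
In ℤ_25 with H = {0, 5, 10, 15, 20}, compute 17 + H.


17 + H = {17 + h (mod 25) : h ∈ H}
17+0=17, 17+5=22, 17+10=2, 17+15=7, 17+20=12
17 + H = {2, 7, 12, 17, 22} = 2 + H

17 + H = {2, 7, 12, 17, 22}


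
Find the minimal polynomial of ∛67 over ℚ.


∛67 satisfies x³ - 67 = 0, irreducible over ℚ (no rational root; 67 is not a perfect cube)

Minimal polynomial: x³ - 67


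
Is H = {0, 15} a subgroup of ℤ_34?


Subgroup test for H = {0, 15} in (ℤ_34, +):
(1) 0 ∈ H? Yes
(2) Closure: for all a,b ∈ H, (a+b) mod 34 ∈ H? No  [counterexample: 15 + 15 = 30 ∉ H]
(3) Inverses: for all a ∈ H, -a mod 34 ∈ H? No

No, H is not a subgroup of ℤ_34


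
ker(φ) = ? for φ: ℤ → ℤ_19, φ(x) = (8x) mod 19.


Kernel = preimage of identity
ker(φ) = {x ∈ ℤ : 8x ≡ 0 (mod 19)}. gcd(8,19) = 1, so 8x ≡ 0 (mod 19) ⟺ x ≡ 0 (mod 19/1 = 19). Hence ker(φ) = 19ℤ

ker(φ) = 19ℤ


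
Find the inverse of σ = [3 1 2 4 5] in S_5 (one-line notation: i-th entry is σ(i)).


To find σ⁻¹, swap domain and range:
σ(1) = 3 → σ⁻¹(3) = 1
σ(2) = 1 → σ⁻¹(1) = 2
σ(3) = 2 → σ⁻¹(2) = 3
σ(4) = 4 → σ⁻¹(4) = 4
σ(5) = 5 → σ⁻¹(5) = 5

σ⁻¹ = [2 3 1 4 5]


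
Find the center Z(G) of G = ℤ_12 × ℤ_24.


Z(G) = {g ∈ G | gx = xg for all x ∈ G}
Direct product of abelian groups is abelian, so Z(G) = G

Z(ℤ_12 × ℤ_24) = ℤ_12 × ℤ_24


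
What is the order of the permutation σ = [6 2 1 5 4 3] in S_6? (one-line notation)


Cycle decomposition: (1 6 3) (4 5)
Cycle lengths: 3, 2
Order = lcm(3, 2) = 6

ord(σ) = 6


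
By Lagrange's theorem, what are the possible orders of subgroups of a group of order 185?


Lagrange's theorem: |H| divides |G|
|G| = 185
Divisors of 185: 1, 5, 37, 185

Possible subgroup orders: {1, 5, 37, 185}


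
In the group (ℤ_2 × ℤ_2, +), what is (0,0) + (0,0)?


Operation: componentwise addition mod (2, 2)
(0,0) + (0,0) = ((a₁+b₁) mod 2, (a₂+b₂) mod 2) with a = (0,0), b = (0,0)

(0,0) + (0,0) = (0,0)


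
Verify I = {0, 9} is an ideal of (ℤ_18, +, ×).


Check ideal conditions for I = {0, 9} in ℤ_18:
(1) I is an additive subgroup? Yes
(2) For r ∈ ℤ_18 and a ∈ I: r·a ∈ I? Yes

Yes, I is an ideal of ℤ_18


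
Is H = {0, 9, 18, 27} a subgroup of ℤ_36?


Subgroup test for H = {0, 9, 18, 27} in (ℤ_36, +):
(1) 0 ∈ H? Yes
(2) Closure: for all a,b ∈ H, (a+b) mod 36 ∈ H? Yes
(3) Inverses: for all a ∈ H, -a mod 36 ∈ H? Yes

Yes, H is a subgroup of ℤ_36


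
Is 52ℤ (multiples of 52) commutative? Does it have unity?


52ℤ is a commutative ring under +,× but has no multiplicative identity (1 ∉ 52ℤ); it has no zero divisors, but without unity it is not an integral domain
Commutative: Yes
Integral domain: No
Has unity: No

52ℤ (multiples of 52): Commutative=Yes, Unity=No


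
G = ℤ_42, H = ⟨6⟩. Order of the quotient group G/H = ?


|⟨6⟩| = n / gcd(6, 42) = 42 / 6 = 7
H is normal (ℤ_42 is abelian).
|G/H| = |G| / |H| = 42 / 7 = 6

|G/H| = 6


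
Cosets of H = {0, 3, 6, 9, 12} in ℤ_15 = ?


H = {0, 3, 6, 9, 12}, |H| = 5
Number of cosets = |G|/|H| = 15/5 = 3
0 + H = {0, 3, 6, 9, 12}
1 + H = {1, 4, 7, 10, 13}
2 + H = {2, 5, 8, 11, 14}

Cosets: 0+H={0,3,6,9,12}; 1+H={1,4,7,10,13}; 2+H={2,5,8,11,14}


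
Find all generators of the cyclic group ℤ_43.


g generates ℤ_n iff gcd(g,n) = 1
Prime factors of 43: 43
Generators are g ∈ {1,...,42} not divisible by any of these primes.
Generators: {1, 2, 3, 4, 5, 6, 7, 8, 9, 10, 11, 12, 13, 14, 15, 16, 17, 18, 19, 20, 21, 22, 23, 24, 25, 26, 27, 28, 29, 30, 31, 32, 33, 34, 35, 36, 37, 38, 39, 40, 41, 42}
Number of generators = φ(43) = 42

Generators of ℤ_43 = {1, 2, 3, 4, 5, 6, 7, 8, 9, 10, 11, 12, 13, 14, 15, 16, 17, 18, 19, 20, 21, 22, 23, 24, 25, 26, 27, 28, 29, 30, 31, 32, 33, 34, 35, 36, 37, 38, 39, 40, 41, 42}


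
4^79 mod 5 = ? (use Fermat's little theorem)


Fermat's little theorem: if p is prime and gcd(a,p)=1, then a^(p-1) ≡ 1 (mod p)
p = 5 is prime, gcd(4,5) = 1
Reduce exponent: 79 mod 4 = 3
So 4^79 ≡ 4^3 (mod 5)
4^3 mod 5 = 4

4^79 ≡ 4 (mod 5)


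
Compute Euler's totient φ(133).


Factor n: 133 = 7 × 19
φ(n) = n · ∏(1 - 1/p) over distinct primes p | n
φ(133) = 133 · (1 - 1/7) · (1 - 1/19) = 108

φ(133) = 108


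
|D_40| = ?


|D_n| = 2n (n rotations and n reflections)
|D_40| = 2×40 = 80

|D_40| = 80


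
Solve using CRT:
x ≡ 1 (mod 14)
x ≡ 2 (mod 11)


m₁ = 14, m₂ = 11, gcd = 1, so CRT applies. M = m₁·m₂ = 154
Let M₁ = M/m₁ = 11, M₂ = M/m₂ = 14
Find y₁ ≡ M₁⁻¹ (mod m₁): 11⁻¹ ≡ 9 (mod 14)
Find y₂ ≡ M₂⁻¹ (mod m₂): 14⁻¹ ≡ 4 (mod 11)
x = a₁·M₁·y₁ + a₂·M₂·y₂ = 1·11·9 + 2·14·4 = 211
Reduce mod 154: x ≡ 57
Check: 57 mod 14 = 1 ✓, 57 mod 11 = 2 ✓

x ≡ 57 (mod 154)


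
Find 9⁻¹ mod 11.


Use the extended Euclidean algorithm to write 1 = 9·s + 11·t; then s mod 11 is the inverse.
Euclidean algorithm:
  9 = 0·11 + 9
  11 = 1·9 + 2
  9 = 4·2 + 1
  2 = 2·1 + 0
gcd(9,11) = 1
Back-substitution gives: 9·(5) + 11·(-4) = 1
So 9⁻¹ ≡ 5 ≡ 5 (mod 11)
Check: 9 × 5 = 45 ≡ 1 (mod 11) ✓

9⁻¹ ≡ 5 (mod 11)


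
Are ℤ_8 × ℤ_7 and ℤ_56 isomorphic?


Comparing ℤ_8 × ℤ_7 and ℤ_56:
gcd(8,7) = 1, so ℤ_8 × ℤ_7 ≅ ℤ_56 (CRT)

Yes, ℤ_8 × ℤ_7 ≅ ℤ_56


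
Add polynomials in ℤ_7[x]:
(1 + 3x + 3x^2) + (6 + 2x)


Add coefficients mod 7:
x^0: 1 + 6 = 0 (mod 7)
x^1: 3 + 2 = 5 (mod 7)
x^2: 3 + 0 = 3 (mod 7)
Result: 5x + 3x^2

f + g = 5x + 3x^2


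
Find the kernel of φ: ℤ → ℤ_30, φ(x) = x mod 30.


Kernel = preimage of identity
ker(φ) = {x ∈ ℤ : x ≡ 0 (mod 30)} = 30ℤ = {0, ±30, ±60, ...}

ker(φ) = 30ℤ


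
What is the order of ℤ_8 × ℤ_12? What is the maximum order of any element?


|ℤ_8 × ℤ_12| = 8 × 12 = 96
Max element order = lcm(8,12) = 24
Cyclic? No (gcd=4)

|ℤ_8×ℤ_12| = 96, max element order = 24


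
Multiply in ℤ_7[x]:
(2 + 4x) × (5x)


Expand and collect like terms; reduce coefficients mod 7:
x^0: 2·0 = 0 ≡ 0 (mod 7)
x^1: 2·5 + 4·0 = 10 ≡ 3 (mod 7)
x^2: 4·5 = 20 ≡ 6 (mod 7)
Result: 3x + 6x^2

f · g = 3x + 6x^2


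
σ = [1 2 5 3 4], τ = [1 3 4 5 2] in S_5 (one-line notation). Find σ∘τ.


σ∘τ: apply τ first, then σ
1 →τ 1 →σ 1
2 →τ 3 →σ 5
3 →τ 4 →σ 3
4 →τ 5 →σ 4
5 →τ 2 →σ 2

σ∘τ = [1 5 3 4 2]


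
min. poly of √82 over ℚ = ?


√82 satisfies x² - 82 = 0, irreducible over ℚ since 82 is squarefree

Minimal polynomial: x² - 82


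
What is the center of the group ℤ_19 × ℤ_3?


Z(G) = {g ∈ G | gx = xg for all x ∈ G}
Direct product of abelian groups is abelian, so Z(G) = G

Z(ℤ_19 × ℤ_3) = ℤ_19 × ℤ_3


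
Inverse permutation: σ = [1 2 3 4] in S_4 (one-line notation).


To find σ⁻¹, swap domain and range:
σ(1) = 1 → σ⁻¹(1) = 1
σ(2) = 2 → σ⁻¹(2) = 2
σ(3) = 3 → σ⁻¹(3) = 3
σ(4) = 4 → σ⁻¹(4) = 4

σ⁻¹ = [1 2 3 4]


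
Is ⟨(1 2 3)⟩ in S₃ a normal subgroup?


H = ⟨(1 2 3)⟩ in S₃
⟨(1 2 3)⟩ has order 3 and index 2 in S₃; index-2 subgroups are normal

Yes, normal subgroup


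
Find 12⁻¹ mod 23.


Use the extended Euclidean algorithm to write 1 = 12·s + 23·t; then s mod 23 is the inverse.
Euclidean algorithm:
  12 = 0·23 + 12
  23 = 1·12 + 11
  12 = 1·11 + 1
  11 = 11·1 + 0
gcd(12,23) = 1
Back-substitution gives: 12·(2) + 23·(-1) = 1
So 12⁻¹ ≡ 2 ≡ 2 (mod 23)
Check: 12 × 2 = 24 ≡ 1 (mod 23) ✓

12⁻¹ ≡ 2 (mod 23)


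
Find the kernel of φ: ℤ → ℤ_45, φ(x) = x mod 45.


Kernel = preimage of identity
ker(φ) = {x ∈ ℤ : x ≡ 0 (mod 45)} = 45ℤ = {0, ±45, ±90, ...}

ker(φ) = 45ℤ


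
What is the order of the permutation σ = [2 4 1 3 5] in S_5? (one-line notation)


Cycle decomposition: (1 2 4 3)
Cycle lengths: 4
Order = lcm(4) = 4

ord(σ) = 4


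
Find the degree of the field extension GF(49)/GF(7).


GF(49) = GF(7^2), so the extension degree is 2

[GF(49)/GF(7)] = 2


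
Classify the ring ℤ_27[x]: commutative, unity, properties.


ℤ_27 has zero divisors (3·9 ≡ 0), and these lift to constant zero divisors in ℤ_27[x]; so not an integral domain
Commutative: Yes
Integral domain: No
Has unity: Yes

ℤ_27[x]: Commutative=Yes, Unity=Yes


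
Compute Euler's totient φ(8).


φ(n) = count of k ∈ {1,...,n} with gcd(k,n)=1
Coprimes to 8: {1, 3, 5, 7}
Count: 4

φ(8) = 4


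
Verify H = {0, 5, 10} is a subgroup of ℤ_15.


Subgroup test for H = {0, 5, 10} in (ℤ_15, +):
(1) 0 ∈ H? Yes
(2) Closure: for all a,b ∈ H, (a+b) mod 15 ∈ H? Yes
(3) Inverses: for all a ∈ H, -a mod 15 ∈ H? Yes

Yes, H is a subgroup of ℤ_15


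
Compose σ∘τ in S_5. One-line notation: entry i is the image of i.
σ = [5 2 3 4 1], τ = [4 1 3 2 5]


σ∘τ: apply τ first, then σ
1 →τ 4 →σ 4
2 →τ 1 →σ 5
3 →τ 3 →σ 3
4 →τ 2 →σ 2
5 →τ 5 →σ 1

σ∘τ = [4 5 3 2 1]


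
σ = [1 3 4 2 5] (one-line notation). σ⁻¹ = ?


To find σ⁻¹, swap domain and range:
σ(1) = 1 → σ⁻¹(1) = 1
σ(2) = 3 → σ⁻¹(3) = 2
σ(3) = 4 → σ⁻¹(4) = 3
σ(4) = 2 → σ⁻¹(2) = 4
σ(5) = 5 → σ⁻¹(5) = 5

σ⁻¹ = [1 4 2 3 5]


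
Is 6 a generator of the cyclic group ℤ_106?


g generates ℤ_n iff gcd(g, n) = 1
gcd(6, 106) = 2
Since gcd = 2 ≠ 1, ⟨6⟩ has order 53 < 106, so 6 is not a generator.

No, 6 does not generate ℤ_106


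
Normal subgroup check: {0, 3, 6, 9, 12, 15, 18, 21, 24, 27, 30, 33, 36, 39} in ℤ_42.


H = {0, 3, 6, 9, 12, 15, 18, 21, 24, 27, 30, 33, 36, 39} in ℤ_42
ℤ_42 is abelian; every subgroup of an abelian group is normal

Yes, normal subgroup


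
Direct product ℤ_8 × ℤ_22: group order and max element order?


|ℤ_8 × ℤ_22| = 8 × 22 = 176
Max element order = lcm(8,22) = 88
Cyclic? No (gcd=2)

|ℤ_8×ℤ_22| = 176, max element order = 88


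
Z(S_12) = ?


Z(G) = {g ∈ G | gx = xg for all x ∈ G}
S_n is non-abelian for n ≥ 3; Z(S_12) is trivial

Z(S_12) = {e}


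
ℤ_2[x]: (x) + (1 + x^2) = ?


Add coefficients mod 2:
x^0: 0 + 1 = 1 (mod 2)
x^1: 1 + 0 = 1 (mod 2)
x^2: 0 + 1 = 1 (mod 2)
Result: 1 + x + x^2

f + g = 1 + x + x^2


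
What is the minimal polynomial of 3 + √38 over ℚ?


Let α = 3 + √38. Then α - 3 = √38, so (α - 3)² = 38, giving α² - 6α - 29 = 0. Degree 2 and α ∉ ℚ, so this is the minimal polynomial.

Minimal polynomial: x² - 6x - 29


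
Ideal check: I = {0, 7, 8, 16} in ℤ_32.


Check ideal conditions for I = {0, 7, 8, 16} in ℤ_32:
(1) I is an additive subgroup? No
(2) For r ∈ ℤ_32 and a ∈ I: r·a ∈ I? No  [counterexample: r=2, a=7, r·a mod 32 = 14 ∉ I]

No, I is not an ideal of ℤ_32


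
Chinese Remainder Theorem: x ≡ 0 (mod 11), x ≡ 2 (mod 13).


m₁ = 11, m₂ = 13, gcd = 1, so CRT applies. M = m₁·m₂ = 143
Let M₁ = M/m₁ = 13, M₂ = M/m₂ = 11
Find y₁ ≡ M₁⁻¹ (mod m₁): 13⁻¹ ≡ 6 (mod 11)
Find y₂ ≡ M₂⁻¹ (mod m₂): 11⁻¹ ≡ 6 (mod 13)
x = a₁·M₁·y₁ + a₂·M₂·y₂ = 0·13·6 + 2·11·6 = 132
Reduce mod 143: x ≡ 132
Check: 132 mod 11 = 0 ✓, 132 mod 13 = 2 ✓

x ≡ 132 (mod 143)


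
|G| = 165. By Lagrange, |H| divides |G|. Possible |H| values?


Lagrange's theorem: |H| divides |G|
|G| = 165
Divisors of 165: 1, 3, 5, 11, 15, 33, 55, 165

Possible subgroup orders: {1, 3, 5, 11, 15, 33, 55, 165}


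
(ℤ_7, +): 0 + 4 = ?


Operation: addition mod 7
0 + 4 = (a + b) mod 7 with a = 0, b = 4

0 + 4 = 4


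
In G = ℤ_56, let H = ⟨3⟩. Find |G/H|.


|⟨3⟩| = n / gcd(3, 56) = 56 / 1 = 56
H is normal (ℤ_56 is abelian).
|G/H| = |G| / |H| = 56 / 56 = 1

|G/H| = 1


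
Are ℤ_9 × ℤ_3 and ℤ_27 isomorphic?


Comparing ℤ_9 × ℤ_3 and ℤ_27:
gcd(9,3) = 3 ≠ 1. Max element order in ℤ_9×ℤ_3 is lcm(9,3) = 9 < 27, so it has no element of order 27

No, ℤ_9 × ℤ_3 ≇ ℤ_27


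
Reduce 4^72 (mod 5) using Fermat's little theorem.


Fermat's little theorem: if p is prime and gcd(a,p)=1, then a^(p-1) ≡ 1 (mod p)
p = 5 is prime, gcd(4,5) = 1
Reduce exponent: 72 mod 4 = 0
So 4^72 ≡ 4^0 (mod 5)
4^0 = 1

4^72 ≡ 1 (mod 5)


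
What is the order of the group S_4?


|S_n| = n! (number of permutations of n symbols)
|S_4| = 4! = 24

|S_4| = 24


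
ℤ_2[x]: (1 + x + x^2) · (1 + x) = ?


Expand and collect like terms; reduce coefficients mod 2:
x^0: 1·1 = 1 ≡ 1 (mod 2)
x^1: 1·1 + 1·1 = 2 ≡ 0 (mod 2)
x^2: 1·1 + 1·1 = 2 ≡ 0 (mod 2)
x^3: 1·1 = 1 ≡ 1 (mod 2)
Result: 1 + x^3

f · g = 1 + x^3


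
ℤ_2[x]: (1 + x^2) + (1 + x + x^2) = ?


Add coefficients mod 2:
x^0: 1 + 1 = 0 (mod 2)
x^1: 0 + 1 = 1 (mod 2)
x^2: 1 + 1 = 0 (mod 2)
Result: x

f + g = x


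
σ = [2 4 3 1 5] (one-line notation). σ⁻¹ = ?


To find σ⁻¹, swap domain and range:
σ(1) = 2 → σ⁻¹(2) = 1
σ(2) = 4 → σ⁻¹(4) = 2
σ(3) = 3 → σ⁻¹(3) = 3
σ(4) = 1 → σ⁻¹(1) = 4
σ(5) = 5 → σ⁻¹(5) = 5

σ⁻¹ = [4 1 3 2 5]


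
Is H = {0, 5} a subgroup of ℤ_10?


Subgroup test for H = {0, 5} in (ℤ_10, +):
(1) 0 ∈ H? Yes
(2) Closure: for all a,b ∈ H, (a+b) mod 10 ∈ H? Yes
(3) Inverses: for all a ∈ H, -a mod 10 ∈ H? Yes

Yes, H is a subgroup of ℤ_10


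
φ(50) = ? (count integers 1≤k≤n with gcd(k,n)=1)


Factor n: 50 = 2 × 5^2
φ(n) = n · ∏(1 - 1/p) over distinct primes p | n
φ(50) = 50 · (1 - 1/2) · (1 - 1/5) = 20

φ(50) = 20


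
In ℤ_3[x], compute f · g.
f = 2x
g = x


Expand and collect like terms; reduce coefficients mod 3:
x^0: 0·0 = 0 ≡ 0 (mod 3)
x^1: 0·1 + 2·0 = 0 ≡ 0 (mod 3)
x^2: 2·1 = 2 ≡ 2 (mod 3)
Result: 2x^2

f · g = 2x^2


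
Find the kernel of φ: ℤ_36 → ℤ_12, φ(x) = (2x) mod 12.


Kernel = preimage of identity
ker(φ) = {x ∈ ℤ_36 : 2x ≡ 0 (mod 12)}. Since 12 | 36, φ is well-defined. The kernel is the cyclic subgroup ⟨6⟩ of ℤ_36 (order 6), i.e. {0, 6, 12, 18, 24, 30}

ker(φ) = {0, 6, 12, 18, 24, 30}


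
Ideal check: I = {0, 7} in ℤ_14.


Check ideal conditions for I = {0, 7} in ℤ_14:
(1) I is an additive subgroup? Yes
(2) For r ∈ ℤ_14 and a ∈ I: r·a ∈ I? Yes

Yes, I is an ideal of ℤ_14


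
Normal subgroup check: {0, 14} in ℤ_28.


H = {0, 14} in ℤ_28
ℤ_28 is abelian; every subgroup of an abelian group is normal

Yes, normal subgroup


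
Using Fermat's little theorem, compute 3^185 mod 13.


Fermat's little theorem: if p is prime and gcd(a,p)=1, then a^(p-1) ≡ 1 (mod p)
p = 13 is prime, gcd(3,13) = 1
Reduce exponent: 185 mod 12 = 5
So 3^185 ≡ 3^5 (mod 13)
3^5 mod 13 = 9

3^185 ≡ 9 (mod 13)


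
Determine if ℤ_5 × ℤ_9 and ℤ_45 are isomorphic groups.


Comparing ℤ_5 × ℤ_9 and ℤ_45:
gcd(5,9) = 1, so ℤ_5 × ℤ_9 ≅ ℤ_45 (CRT)

Yes, ℤ_5 × ℤ_9 ≅ ℤ_45


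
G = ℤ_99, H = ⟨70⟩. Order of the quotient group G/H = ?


|⟨70⟩| = n / gcd(70, 99) = 99 / 1 = 99
H is normal (ℤ_99 is abelian).
|G/H| = |G| / |H| = 99 / 99 = 1

|G/H| = 1


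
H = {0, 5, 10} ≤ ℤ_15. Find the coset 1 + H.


1 + H = {1 + h (mod 15) : h ∈ H}
1+0=1, 1+5=6, 1+10=11

1 + H = {1, 6, 11}


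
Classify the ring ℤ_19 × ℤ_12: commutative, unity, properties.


Direct product ring; commutative with unity (1,1); but (1,0)·(0,1) = (0,0) gives zero divisors, so not an integral domain
Commutative: Yes
Integral domain: No
Has unity: Yes

ℤ_19 × ℤ_12: Commutative=Yes, Unity=Yes


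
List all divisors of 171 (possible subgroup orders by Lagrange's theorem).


Lagrange's theorem: |H| divides |G|
|G| = 171
Divisors of 171: 1, 3, 9, 19, 57, 171

Possible subgroup orders: {1, 3, 9, 19, 57, 171}


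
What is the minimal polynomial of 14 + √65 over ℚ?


Let α = 14 + √65. Then α - 14 = √65, so (α - 14)² = 65, giving α² - 28α + 131 = 0. Degree 2 and α ∉ ℚ, so this is the minimal polynomial.

Minimal polynomial: x² - 28x + 131


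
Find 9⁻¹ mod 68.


Use the extended Euclidean algorithm to write 1 = 9·s + 68·t; then s mod 68 is the inverse.
Euclidean algorithm:
  9 = 0·68 + 9
  68 = 7·9 + 5
  9 = 1·5 + 4
  5 = 1·4 + 1
  4 = 4·1 + 0
gcd(9,68) = 1
Back-substitution gives: 9·(-15) + 68·(2) = 1
So 9⁻¹ ≡ -15 ≡ 53 (mod 68)
Check: 9 × 53 = 477 ≡ 1 (mod 68) ✓

9⁻¹ ≡ 53 (mod 68)


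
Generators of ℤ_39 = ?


g generates ℤ_n iff gcd(g,n) = 1
Prime factors of 39: 3, 13
Generators are g ∈ {1,...,38} not divisible by any of these primes.
Generators: {1, 2, 4, 5, 7, 8, 10, 11, 14, 16, 17, 19, 20, 22, 23, 25, 28, 29, 31, 32, 34, 35, 37, 38}
Number of generators = φ(39) = 24

Generators of ℤ_39 = {1, 2, 4, 5, 7, 8, 10, 11, 14, 16, 17, 19, 20, 22, 23, 25, 28, 29, 31, 32, 34, 35, 37, 38}


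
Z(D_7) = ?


Z(G) = {g ∈ G | gx = xg for all x ∈ G}
For odd n, Z(D_n) = {e}: no nontrivial rotation commutes with all reflections

Z(D_7) = {e}


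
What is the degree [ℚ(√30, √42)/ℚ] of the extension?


[ℚ(√30,√42):ℚ] = [ℚ(√30,√42):ℚ(√30)]·[ℚ(√30):ℚ] = 2·2 = 4

[ℚ(√30, √42)/ℚ] = 4


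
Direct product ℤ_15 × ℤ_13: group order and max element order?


|ℤ_15 × ℤ_13| = 15 × 13 = 195
Max element order = lcm(15,13) = 195
Cyclic? Yes (gcd=1)

|ℤ_15×ℤ_13| = 195, max element order = 195


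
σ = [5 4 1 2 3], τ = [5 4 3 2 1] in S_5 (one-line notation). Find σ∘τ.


σ∘τ: apply τ first, then σ
1 →τ 5 →σ 3
2 →τ 4 →σ 2
3 →τ 3 →σ 1
4 →τ 2 →σ 4
5 →τ 1 →σ 5

σ∘τ = [3 2 1 4 5]


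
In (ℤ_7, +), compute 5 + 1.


Operation: addition mod 7
5 + 1 = (a + b) mod 7 with a = 5, b = 1

5 + 1 = 6


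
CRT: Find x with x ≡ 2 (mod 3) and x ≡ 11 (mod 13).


m₁ = 3, m₂ = 13, gcd = 1, so CRT applies. M = m₁·m₂ = 39
Let M₁ = M/m₁ = 13, M₂ = M/m₂ = 3
Find y₁ ≡ M₁⁻¹ (mod m₁): 13⁻¹ ≡ 1 (mod 3)
Find y₂ ≡ M₂⁻¹ (mod m₂): 3⁻¹ ≡ 9 (mod 13)
x = a₁·M₁·y₁ + a₂·M₂·y₂ = 2·13·1 + 11·3·9 = 323
Reduce mod 39: x ≡ 11
Check: 11 mod 3 = 2 ✓, 11 mod 13 = 11 ✓

x ≡ 11 (mod 39)


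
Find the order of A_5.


|A_n| = n!/2 (even permutations)
|A_5| = 5!/2 = 120/2 = 60

|A_5| = 60


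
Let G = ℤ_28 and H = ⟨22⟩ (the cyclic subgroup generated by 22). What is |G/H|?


|⟨22⟩| = n / gcd(22, 28) = 28 / 2 = 14
H is normal (ℤ_28 is abelian).
|G/H| = |G| / |H| = 28 / 14 = 2

|G/H| = 2


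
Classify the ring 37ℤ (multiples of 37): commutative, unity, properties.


37ℤ is a commutative ring under +,× but has no multiplicative identity (1 ∉ 37ℤ); it has no zero divisors, but without unity it is not an integral domain
Commutative: Yes
Integral domain: No
Has unity: No

37ℤ (multiples of 37): Commutative=Yes, Unity=No


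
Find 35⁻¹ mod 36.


Use the extended Euclidean algorithm to write 1 = 35·s + 36·t; then s mod 36 is the inverse.
Euclidean algorithm:
  35 = 0·36 + 35
  36 = 1·35 + 1
  35 = 35·1 + 0
gcd(35,36) = 1
Back-substitution gives: 35·(-1) + 36·(1) = 1
So 35⁻¹ ≡ -1 ≡ 35 (mod 36)
Check: 35 × 35 = 1225 ≡ 1 (mod 36) ✓

35⁻¹ ≡ 35 (mod 36)


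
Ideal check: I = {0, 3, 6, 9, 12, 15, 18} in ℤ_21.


Check ideal conditions for I = {0, 3, 6, 9, 12, 15, 18} in ℤ_21:
(1) I is an additive subgroup? Yes
(2) For r ∈ ℤ_21 and a ∈ I: r·a ∈ I? Yes

Yes, I is an ideal of ℤ_21


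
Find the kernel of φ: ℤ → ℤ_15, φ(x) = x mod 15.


Kernel = preimage of identity
ker(φ) = {x ∈ ℤ : x ≡ 0 (mod 15)} = 15ℤ = {0, ±15, ±30, ...}

ker(φ) = 15ℤ


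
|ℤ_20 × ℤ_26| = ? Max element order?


|ℤ_20 × ℤ_26| = 20 × 26 = 520
Max element order = lcm(20,26) = 260
Cyclic? No (gcd=2)

|ℤ_20×ℤ_26| = 520, max element order = 260


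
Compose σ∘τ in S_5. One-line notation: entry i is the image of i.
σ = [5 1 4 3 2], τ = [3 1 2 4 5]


σ∘τ: apply τ first, then σ
1 →τ 3 →σ 4
2 →τ 1 →σ 5
3 →τ 2 →σ 1
4 →τ 4 →σ 3
5 →τ 5 →σ 2

σ∘τ = [4 5 1 3 2]


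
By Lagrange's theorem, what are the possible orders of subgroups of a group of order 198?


Lagrange's theorem: |H| divides |G|
|G| = 198
Divisors of 198: 1, 2, 3, 6, 9, 11, 18, 22, 33, 66, 99, 198

Possible subgroup orders: {1, 2, 3, 6, 9, 11, 18, 22, 33, 66, 99, 198}


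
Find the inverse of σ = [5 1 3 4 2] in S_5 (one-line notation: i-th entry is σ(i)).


To find σ⁻¹, swap domain and range:
σ(1) = 5 → σ⁻¹(5) = 1
σ(2) = 1 → σ⁻¹(1) = 2
σ(3) = 3 → σ⁻¹(3) = 3
σ(4) = 4 → σ⁻¹(4) = 4
σ(5) = 2 → σ⁻¹(2) = 5

σ⁻¹ = [2 5 3 4 1]


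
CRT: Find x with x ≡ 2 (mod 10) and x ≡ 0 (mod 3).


m₁ = 10, m₂ = 3, gcd = 1, so CRT applies. M = m₁·m₂ = 30
Let M₁ = M/m₁ = 3, M₂ = M/m₂ = 10
Find y₁ ≡ M₁⁻¹ (mod m₁): 3⁻¹ ≡ 7 (mod 10)
Find y₂ ≡ M₂⁻¹ (mod m₂): 10⁻¹ ≡ 1 (mod 3)
x = a₁·M₁·y₁ + a₂·M₂·y₂ = 2·3·7 + 0·10·1 = 42
Reduce mod 30: x ≡ 12
Check: 12 mod 10 = 2 ✓, 12 mod 3 = 0 ✓

x ≡ 12 (mod 30)
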